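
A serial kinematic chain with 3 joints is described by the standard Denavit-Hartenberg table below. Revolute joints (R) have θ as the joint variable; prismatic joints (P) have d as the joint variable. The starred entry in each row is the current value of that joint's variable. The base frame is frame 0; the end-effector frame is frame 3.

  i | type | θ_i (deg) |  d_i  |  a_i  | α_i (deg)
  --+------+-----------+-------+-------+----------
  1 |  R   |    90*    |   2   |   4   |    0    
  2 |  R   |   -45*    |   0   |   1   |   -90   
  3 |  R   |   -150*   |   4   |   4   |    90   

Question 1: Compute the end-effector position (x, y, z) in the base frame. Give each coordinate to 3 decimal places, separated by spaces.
after link 1: o_1 = (0.0000, 4.0000, 2.0000)
after link 2: o_2 = (0.7071, 4.7071, 2.0000)
after link 3: o_3 = (-4.5708, 5.0860, 4.0000)

-4.571 5.086 4.000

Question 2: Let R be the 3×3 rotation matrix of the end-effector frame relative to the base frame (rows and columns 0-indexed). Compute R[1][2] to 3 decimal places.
End-effector z-axis (col 2 of R) = (-0.3536,-0.3536,-0.8660)
R[1][2] = -0.3536

-0.354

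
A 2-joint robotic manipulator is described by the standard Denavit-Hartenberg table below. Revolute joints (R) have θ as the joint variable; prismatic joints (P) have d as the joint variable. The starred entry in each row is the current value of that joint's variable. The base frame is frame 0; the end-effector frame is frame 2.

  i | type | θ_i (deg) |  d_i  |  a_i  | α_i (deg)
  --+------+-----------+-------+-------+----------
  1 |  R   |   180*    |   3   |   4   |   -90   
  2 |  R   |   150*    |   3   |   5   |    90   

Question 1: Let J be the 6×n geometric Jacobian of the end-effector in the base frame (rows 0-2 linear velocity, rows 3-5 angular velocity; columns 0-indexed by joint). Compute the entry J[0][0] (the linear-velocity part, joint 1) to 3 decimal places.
3.000

axis z_0 = ẑ; lever o_n−o_0 = (0.3301,-3.0000,0.5000)
cross product → J_v[:, 0] = (3.0000,0.3301,-0.0000)
J_ω[:, 0] = z_0
entry J[0][0] = 3.0000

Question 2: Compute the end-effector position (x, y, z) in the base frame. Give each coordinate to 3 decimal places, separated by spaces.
after link 1: o_1 = (-4.0000, 0.0000, 3.0000)
after link 2: o_2 = (0.3301, -3.0000, 0.5000)

0.330 -3.000 0.500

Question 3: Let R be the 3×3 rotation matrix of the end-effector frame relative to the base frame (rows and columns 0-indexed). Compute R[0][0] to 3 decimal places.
0.866

End-effector x-axis (col 0 of R) = (0.8660,-0.0000,-0.5000)
R[0][0] = 0.8660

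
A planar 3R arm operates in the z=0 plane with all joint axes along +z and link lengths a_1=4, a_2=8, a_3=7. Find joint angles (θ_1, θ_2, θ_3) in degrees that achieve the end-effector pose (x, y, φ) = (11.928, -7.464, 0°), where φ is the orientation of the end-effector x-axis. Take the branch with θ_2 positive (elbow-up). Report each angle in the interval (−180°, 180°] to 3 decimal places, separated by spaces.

-120.003 90.003 30.000

wrist centre = target − a_3·(cos φ, sin φ) = (4.9280, -7.4640)
cos θ_2 = (79.9965−4²−8²)/(2·4·8) = -0.0001; θ_2 = 90.0032° (elbow-up)
β = atan2(-7.4640,4.9280) = -56.5658°; ψ = atan2(8.0000,3.9996) = 63.4375°
θ_1 = β − ψ = -120.0032°
θ_3 = φ − θ_1 − θ_2 = 30.0001° (wrapped to (-180°,180°])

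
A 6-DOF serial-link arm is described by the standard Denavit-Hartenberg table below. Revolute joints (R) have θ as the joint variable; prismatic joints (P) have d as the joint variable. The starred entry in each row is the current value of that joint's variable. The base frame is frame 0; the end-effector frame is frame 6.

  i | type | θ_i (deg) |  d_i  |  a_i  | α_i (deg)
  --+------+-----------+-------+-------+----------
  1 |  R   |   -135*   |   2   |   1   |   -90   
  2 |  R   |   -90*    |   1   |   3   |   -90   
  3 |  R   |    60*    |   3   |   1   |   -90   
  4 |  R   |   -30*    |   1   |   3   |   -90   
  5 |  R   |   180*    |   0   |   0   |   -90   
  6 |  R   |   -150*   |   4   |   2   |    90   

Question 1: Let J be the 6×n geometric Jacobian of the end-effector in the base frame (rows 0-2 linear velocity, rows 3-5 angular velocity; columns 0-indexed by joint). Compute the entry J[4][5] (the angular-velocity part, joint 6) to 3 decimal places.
0.354

axis z_5 = (-0.3536,0.3536,-0.8660); lever o_n−o_5 = (-2.6390,2.6390,-2.4641)
cross product → J_v[:, 5] = (1.4142,1.4142,0.0000)
J_ω[:, 5] = z_5
entry J[4][5] = 0.3536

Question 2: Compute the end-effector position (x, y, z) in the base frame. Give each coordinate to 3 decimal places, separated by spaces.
after link 1: o_1 = (-0.7071, -0.7071, 2.0000)
after link 2: o_2 = (-0.0000, -1.4142, 5.0000)
after link 3: o_3 = (-2.7337, -2.9232, 5.5000)
after link 4: o_4 = (-5.7389, -2.0393, 5.9330)
after link 5: o_5 = (-5.7389, -2.0393, 5.9330)
after link 6: o_6 = (-8.3779, 0.5997, 3.4689)

-8.378 0.600 3.469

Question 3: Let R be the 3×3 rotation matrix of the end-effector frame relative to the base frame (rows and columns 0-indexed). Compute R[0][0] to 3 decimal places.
-0.612

End-effector x-axis (col 0 of R) = (-0.6124,0.6124,0.5000)
R[0][0] = -0.6124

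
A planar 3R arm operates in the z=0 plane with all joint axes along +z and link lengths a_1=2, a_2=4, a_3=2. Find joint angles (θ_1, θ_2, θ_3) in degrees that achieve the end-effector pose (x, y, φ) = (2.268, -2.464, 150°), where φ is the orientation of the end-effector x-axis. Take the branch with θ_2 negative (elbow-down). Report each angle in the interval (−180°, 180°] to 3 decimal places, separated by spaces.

0.002 -60.001 -150.001

wrist centre = target − a_3·(cos φ, sin φ) = (4.0001, -3.4640)
cos θ_2 = (27.9997−2²−4²)/(2·2·4) = 0.5000; θ_2 = -60.0012° (elbow-down)
β = atan2(-3.4640,4.0001) = -40.8922°; ψ = atan2(-3.4641,3.9999) = -40.8943°
θ_1 = β − ψ = 0.0021°
θ_3 = φ − θ_1 − θ_2 = -150.0008° (wrapped to (-180°,180°])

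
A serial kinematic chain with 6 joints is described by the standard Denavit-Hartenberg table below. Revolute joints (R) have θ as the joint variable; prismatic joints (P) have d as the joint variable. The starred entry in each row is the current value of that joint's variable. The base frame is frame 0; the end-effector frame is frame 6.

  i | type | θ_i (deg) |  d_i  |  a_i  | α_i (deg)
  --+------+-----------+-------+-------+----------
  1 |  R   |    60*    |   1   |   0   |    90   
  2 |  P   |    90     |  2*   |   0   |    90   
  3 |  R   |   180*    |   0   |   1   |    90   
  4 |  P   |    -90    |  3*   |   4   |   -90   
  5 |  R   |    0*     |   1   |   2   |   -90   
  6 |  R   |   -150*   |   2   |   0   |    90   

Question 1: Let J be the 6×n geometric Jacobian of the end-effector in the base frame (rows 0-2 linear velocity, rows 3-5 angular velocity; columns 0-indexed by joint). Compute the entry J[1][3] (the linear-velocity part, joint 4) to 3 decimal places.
-0.500

prismatic axis z_3 = (0.8660,-0.5000,0.0000)
J_v[:, 3] = z_3; J_ω[:, 3] = (0,0,0)
entry J[1][3] = -0.5000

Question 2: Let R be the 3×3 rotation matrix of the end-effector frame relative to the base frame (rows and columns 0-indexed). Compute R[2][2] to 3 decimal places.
0.866

End-effector z-axis (col 2 of R) = (0.2500,0.4330,0.8660)
R[2][2] = 0.8660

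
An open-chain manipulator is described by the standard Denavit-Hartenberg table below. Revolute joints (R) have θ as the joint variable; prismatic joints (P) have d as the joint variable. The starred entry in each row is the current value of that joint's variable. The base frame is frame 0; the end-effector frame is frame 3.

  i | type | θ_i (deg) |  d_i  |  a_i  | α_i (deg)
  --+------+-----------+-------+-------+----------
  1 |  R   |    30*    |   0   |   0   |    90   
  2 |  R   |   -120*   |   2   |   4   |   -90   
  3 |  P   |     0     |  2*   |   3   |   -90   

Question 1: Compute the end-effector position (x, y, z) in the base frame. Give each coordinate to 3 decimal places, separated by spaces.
-0.531 -2.616 -7.062

after link 1: o_1 = (0.0000, 0.0000, 0.0000)
after link 2: o_2 = (-0.7321, -2.7321, -3.4641)
after link 3: o_3 = (-0.5311, -2.6160, -7.0622)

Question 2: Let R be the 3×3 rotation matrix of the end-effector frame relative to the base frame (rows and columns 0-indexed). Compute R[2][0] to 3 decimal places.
End-effector x-axis (col 0 of R) = (-0.4330,-0.2500,-0.8660)
R[2][0] = -0.8660

-0.866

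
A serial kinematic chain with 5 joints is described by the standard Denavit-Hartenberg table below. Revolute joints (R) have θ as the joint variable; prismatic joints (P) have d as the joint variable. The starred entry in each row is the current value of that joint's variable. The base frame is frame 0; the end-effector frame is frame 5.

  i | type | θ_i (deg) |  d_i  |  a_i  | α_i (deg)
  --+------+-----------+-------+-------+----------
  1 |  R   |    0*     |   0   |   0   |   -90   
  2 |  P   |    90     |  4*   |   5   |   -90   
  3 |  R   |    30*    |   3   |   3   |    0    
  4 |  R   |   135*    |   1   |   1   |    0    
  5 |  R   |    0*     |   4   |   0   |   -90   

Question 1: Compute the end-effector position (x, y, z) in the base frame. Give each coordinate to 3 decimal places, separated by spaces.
after link 1: o_1 = (0.0000, 0.0000, 0.0000)
after link 2: o_2 = (0.0000, 4.0000, -5.0000)
after link 3: o_3 = (-3.0000, 2.5000, -7.5981)
after link 4: o_4 = (-4.0000, 2.2412, -6.6322)
after link 5: o_5 = (-8.0000, 2.2412, -6.6322)

-8.000 2.241 -6.632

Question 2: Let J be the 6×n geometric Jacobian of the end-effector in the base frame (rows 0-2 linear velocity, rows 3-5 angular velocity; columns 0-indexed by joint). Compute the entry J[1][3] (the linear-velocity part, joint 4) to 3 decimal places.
axis z_3 = (-1.0000,0.0000,-0.0000); lever o_n−o_3 = (-5.0000,-0.2588,0.9659)
cross product → J_v[:, 3] = (0.0000,0.9659,0.2588)
J_ω[:, 3] = z_3
entry J[1][3] = 0.9659

0.966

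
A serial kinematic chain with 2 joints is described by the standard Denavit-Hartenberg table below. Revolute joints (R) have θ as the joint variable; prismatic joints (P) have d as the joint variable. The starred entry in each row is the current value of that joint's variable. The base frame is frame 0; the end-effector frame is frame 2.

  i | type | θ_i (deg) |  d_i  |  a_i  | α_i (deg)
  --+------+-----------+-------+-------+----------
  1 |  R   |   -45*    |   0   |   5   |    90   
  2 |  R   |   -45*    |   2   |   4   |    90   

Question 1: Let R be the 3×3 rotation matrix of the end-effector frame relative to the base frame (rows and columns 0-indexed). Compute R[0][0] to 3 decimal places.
End-effector x-axis (col 0 of R) = (0.5000,-0.5000,-0.7071)
R[0][0] = 0.5000

0.500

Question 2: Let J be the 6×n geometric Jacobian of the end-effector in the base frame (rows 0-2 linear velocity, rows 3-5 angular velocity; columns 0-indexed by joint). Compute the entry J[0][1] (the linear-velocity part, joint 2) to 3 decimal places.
2.000

axis z_1 = (-0.7071,-0.7071,0.0000); lever o_n−o_1 = (0.5858,-3.4142,-2.8284)
cross product → J_v[:, 1] = (2.0000,-2.0000,2.8284)
J_ω[:, 1] = z_1
entry J[0][1] = 2.0000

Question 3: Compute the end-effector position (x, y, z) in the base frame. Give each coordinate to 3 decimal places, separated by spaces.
4.121 -6.950 -2.828

after link 1: o_1 = (3.5355, -3.5355, 0.0000)
after link 2: o_2 = (4.1213, -6.9497, -2.8284)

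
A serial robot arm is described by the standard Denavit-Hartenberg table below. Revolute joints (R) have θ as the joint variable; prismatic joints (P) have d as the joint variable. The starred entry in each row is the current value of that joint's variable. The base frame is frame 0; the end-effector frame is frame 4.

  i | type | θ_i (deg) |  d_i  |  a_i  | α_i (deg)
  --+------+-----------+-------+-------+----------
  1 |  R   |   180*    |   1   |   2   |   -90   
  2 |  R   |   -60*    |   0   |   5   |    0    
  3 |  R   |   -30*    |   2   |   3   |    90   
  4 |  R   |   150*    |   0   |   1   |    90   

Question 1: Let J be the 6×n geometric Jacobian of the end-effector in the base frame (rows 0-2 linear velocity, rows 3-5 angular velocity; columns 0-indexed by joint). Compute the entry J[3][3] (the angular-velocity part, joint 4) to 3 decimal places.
1.000

axis z_3 = (1.0000,-0.0000,0.0000); lever o_n−o_3 = (0.0000,-0.5000,-0.8660)
cross product → J_v[:, 3] = (0.0000,0.8660,-0.5000)
J_ω[:, 3] = z_3
entry J[3][3] = 1.0000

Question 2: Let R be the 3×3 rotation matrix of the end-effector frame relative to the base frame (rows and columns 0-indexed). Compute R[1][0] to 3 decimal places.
End-effector x-axis (col 0 of R) = (0.0000,-0.5000,-0.8660)
R[1][0] = -0.5000

-0.500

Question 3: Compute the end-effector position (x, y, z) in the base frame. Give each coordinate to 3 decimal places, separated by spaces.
after link 1: o_1 = (-2.0000, 0.0000, 1.0000)
after link 2: o_2 = (-4.5000, 0.0000, 5.3301)
after link 3: o_3 = (-4.5000, -2.0000, 8.3301)
after link 4: o_4 = (-4.5000, -2.5000, 7.4641)

-4.500 -2.500 7.464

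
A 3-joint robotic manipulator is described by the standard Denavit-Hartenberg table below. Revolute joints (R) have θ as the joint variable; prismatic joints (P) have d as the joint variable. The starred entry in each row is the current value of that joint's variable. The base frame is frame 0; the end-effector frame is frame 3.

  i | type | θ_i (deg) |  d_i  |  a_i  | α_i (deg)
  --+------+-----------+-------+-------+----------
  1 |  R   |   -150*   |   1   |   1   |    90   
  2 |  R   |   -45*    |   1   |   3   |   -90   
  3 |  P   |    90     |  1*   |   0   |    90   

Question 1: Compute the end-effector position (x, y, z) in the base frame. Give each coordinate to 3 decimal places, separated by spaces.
-3.816 -1.048 -0.414

after link 1: o_1 = (-0.8660, -0.5000, 1.0000)
after link 2: o_2 = (-3.2031, -0.6946, -1.1213)
after link 3: o_3 = (-3.8155, -1.0482, -0.4142)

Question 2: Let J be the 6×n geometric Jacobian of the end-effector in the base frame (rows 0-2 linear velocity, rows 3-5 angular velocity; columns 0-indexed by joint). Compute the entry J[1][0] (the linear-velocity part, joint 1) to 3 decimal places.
-3.816

axis z_0 = ẑ; lever o_n−o_0 = (-3.8155,-1.0482,-0.4142)
cross product → J_v[:, 0] = (1.0482,-3.8155,0.0000)
J_ω[:, 0] = z_0
entry J[1][0] = -3.8155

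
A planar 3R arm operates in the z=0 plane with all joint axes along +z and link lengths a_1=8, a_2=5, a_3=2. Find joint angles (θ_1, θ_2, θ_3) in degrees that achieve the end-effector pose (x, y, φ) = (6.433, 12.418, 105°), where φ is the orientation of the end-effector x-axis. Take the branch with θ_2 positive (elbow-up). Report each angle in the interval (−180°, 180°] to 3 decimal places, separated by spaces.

wrist centre = target − a_3·(cos φ, sin φ) = (6.9506, 10.4861)
cos θ_2 = (158.2707−8²−5²)/(2·8·5) = 0.8659; θ_2 = 30.0163° (elbow-up)
β = atan2(10.4861,6.9506) = 56.4620°; ψ = atan2(2.5012,12.3294) = 11.4678°
θ_1 = β − ψ = 44.9942°
θ_3 = φ − θ_1 − θ_2 = 29.9895° (wrapped to (-180°,180°])

44.994 30.016 29.990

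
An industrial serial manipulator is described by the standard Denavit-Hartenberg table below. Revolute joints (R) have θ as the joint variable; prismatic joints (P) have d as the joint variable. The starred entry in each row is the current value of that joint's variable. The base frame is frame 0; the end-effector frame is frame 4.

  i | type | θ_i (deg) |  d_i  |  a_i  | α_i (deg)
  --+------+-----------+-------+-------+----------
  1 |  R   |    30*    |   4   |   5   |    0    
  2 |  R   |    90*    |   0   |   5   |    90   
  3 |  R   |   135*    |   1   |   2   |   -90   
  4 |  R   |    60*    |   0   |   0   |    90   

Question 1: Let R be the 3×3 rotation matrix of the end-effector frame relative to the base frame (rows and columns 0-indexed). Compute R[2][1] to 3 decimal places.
-0.707

End-effector y-axis (col 1 of R) = (0.3536,-0.6124,-0.7071)
R[2][1] = -0.7071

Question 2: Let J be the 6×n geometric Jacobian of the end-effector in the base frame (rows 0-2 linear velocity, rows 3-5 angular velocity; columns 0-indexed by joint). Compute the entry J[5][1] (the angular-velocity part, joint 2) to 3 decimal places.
axis z_1 = (0.0000,0.0000,1.0000); lever o_n−o_1 = (-0.9269,3.6054,1.4142)
cross product → J_v[:, 1] = (-3.6054,-0.9269,0.0000)
J_ω[:, 1] = z_1
entry J[5][1] = 1.0000

1.000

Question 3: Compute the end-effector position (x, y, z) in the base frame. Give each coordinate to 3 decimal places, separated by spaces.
3.403 6.105 5.414

after link 1: o_1 = (4.3301, 2.5000, 4.0000)
after link 2: o_2 = (1.8301, 6.8301, 4.0000)
after link 3: o_3 = (3.4033, 6.1054, 5.4142)
after link 4: o_4 = (3.4033, 6.1054, 5.4142)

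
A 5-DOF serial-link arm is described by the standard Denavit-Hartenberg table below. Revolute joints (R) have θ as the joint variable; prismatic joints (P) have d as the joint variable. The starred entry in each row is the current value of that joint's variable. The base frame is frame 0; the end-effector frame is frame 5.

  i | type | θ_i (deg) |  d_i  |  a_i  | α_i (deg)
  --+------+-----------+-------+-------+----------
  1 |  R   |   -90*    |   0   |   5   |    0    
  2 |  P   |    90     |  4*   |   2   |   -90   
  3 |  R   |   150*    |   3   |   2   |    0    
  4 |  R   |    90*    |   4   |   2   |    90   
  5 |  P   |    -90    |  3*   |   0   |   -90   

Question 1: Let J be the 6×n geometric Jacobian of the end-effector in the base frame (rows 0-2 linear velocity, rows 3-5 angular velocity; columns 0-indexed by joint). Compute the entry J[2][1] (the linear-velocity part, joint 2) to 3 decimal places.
prismatic axis z_1 = (0.0000,0.0000,1.0000)
J_v[:, 1] = z_1; J_ω[:, 1] = (0,0,0)
entry J[2][1] = 1.0000

1.000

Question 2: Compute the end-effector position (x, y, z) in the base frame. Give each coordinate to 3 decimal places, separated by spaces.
after link 1: o_1 = (0.0000, -5.0000, 0.0000)
after link 2: o_2 = (2.0000, -5.0000, 4.0000)
after link 3: o_3 = (0.2679, -2.0000, 3.0000)
after link 4: o_4 = (-0.7321, 2.0000, 4.7321)
after link 5: o_5 = (-3.3301, 2.0000, 3.2321)

-3.330 2.000 3.232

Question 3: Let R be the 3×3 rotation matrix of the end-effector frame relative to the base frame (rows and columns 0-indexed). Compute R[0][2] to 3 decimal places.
-0.500

End-effector z-axis (col 2 of R) = (-0.5000,0.0000,0.8660)
R[0][2] = -0.5000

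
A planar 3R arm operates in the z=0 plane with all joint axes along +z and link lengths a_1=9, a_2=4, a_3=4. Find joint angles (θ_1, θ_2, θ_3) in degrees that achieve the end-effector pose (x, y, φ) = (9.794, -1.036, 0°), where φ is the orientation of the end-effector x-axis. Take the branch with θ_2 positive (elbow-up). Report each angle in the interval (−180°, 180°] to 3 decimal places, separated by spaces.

wrist centre = target − a_3·(cos φ, sin φ) = (5.7940, -1.0360)
cos θ_2 = (34.6437−9²−4²)/(2·9·4) = -0.8661; θ_2 = 150.0039° (elbow-up)
β = atan2(-1.0360,5.7940) = -10.1377°; ψ = atan2(1.9998,5.5358) = 19.8620°
θ_1 = β − ψ = -29.9997°
θ_3 = φ − θ_1 − θ_2 = -120.0042° (wrapped to (-180°,180°])

-30.000 150.004 -120.004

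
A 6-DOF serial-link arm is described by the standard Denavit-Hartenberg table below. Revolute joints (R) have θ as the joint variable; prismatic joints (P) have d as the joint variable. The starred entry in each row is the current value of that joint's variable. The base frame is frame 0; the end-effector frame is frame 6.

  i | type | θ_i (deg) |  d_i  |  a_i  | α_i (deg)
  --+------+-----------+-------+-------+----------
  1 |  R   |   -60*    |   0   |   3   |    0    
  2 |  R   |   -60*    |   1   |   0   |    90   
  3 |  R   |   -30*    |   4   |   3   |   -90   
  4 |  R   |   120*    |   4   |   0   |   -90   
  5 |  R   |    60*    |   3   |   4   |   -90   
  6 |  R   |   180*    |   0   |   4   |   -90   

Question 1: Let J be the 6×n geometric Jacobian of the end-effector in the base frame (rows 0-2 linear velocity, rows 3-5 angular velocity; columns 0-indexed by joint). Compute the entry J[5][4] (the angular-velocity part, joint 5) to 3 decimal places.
0.433

axis z_4 = (-0.0580,0.8995,0.4330); lever o_n−o_4 = (-0.1740,2.6986,1.2990)
cross product → J_v[:, 4] = (0.0000,0.0000,-0.0000)
J_ω[:, 4] = z_4
entry J[5][4] = 0.4330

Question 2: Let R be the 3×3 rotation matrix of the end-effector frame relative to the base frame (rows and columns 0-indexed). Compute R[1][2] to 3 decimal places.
0.900

End-effector z-axis (col 2 of R) = (-0.0580,0.8995,0.4330)
R[1][2] = 0.8995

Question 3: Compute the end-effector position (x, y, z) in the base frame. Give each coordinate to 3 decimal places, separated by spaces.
-4.437 -1.882 4.263

after link 1: o_1 = (1.5000, -2.5981, 0.0000)
after link 2: o_2 = (1.5000, -2.5981, 1.0000)
after link 3: o_3 = (-3.2631, -2.8481, -0.5000)
after link 4: o_4 = (-4.2631, -4.5801, 2.9641)
after link 5: o_5 = (-1.6381, -0.4976, 1.7631)
after link 6: o_6 = (-4.4372, -1.8816, 4.2631)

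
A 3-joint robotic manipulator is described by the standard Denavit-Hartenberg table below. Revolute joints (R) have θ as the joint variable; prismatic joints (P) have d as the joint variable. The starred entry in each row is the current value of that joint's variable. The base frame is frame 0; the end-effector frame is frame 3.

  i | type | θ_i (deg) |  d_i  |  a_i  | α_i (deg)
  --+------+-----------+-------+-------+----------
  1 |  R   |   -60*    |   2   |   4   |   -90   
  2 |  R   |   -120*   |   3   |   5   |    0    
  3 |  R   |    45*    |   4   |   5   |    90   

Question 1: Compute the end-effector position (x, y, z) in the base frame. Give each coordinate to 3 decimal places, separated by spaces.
after link 1: o_1 = (2.0000, -3.4641, 2.0000)
after link 2: o_2 = (3.3481, 0.2010, 6.3301)
after link 3: o_3 = (7.4592, 1.0802, 11.1598)

7.459 1.080 11.160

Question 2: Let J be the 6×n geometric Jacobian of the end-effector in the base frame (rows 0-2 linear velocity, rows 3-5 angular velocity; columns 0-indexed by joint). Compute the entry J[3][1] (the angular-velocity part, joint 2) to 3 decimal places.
0.866

axis z_1 = (0.8660,0.5000,0.0000); lever o_n−o_1 = (5.4592,4.5443,9.1598)
cross product → J_v[:, 1] = (4.5799,-7.9326,1.2059)
J_ω[:, 1] = z_1
entry J[3][1] = 0.8660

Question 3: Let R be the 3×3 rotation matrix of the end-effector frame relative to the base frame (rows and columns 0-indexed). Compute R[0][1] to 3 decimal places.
End-effector y-axis (col 1 of R) = (0.8660,0.5000,0.0000)
R[0][1] = 0.8660

0.866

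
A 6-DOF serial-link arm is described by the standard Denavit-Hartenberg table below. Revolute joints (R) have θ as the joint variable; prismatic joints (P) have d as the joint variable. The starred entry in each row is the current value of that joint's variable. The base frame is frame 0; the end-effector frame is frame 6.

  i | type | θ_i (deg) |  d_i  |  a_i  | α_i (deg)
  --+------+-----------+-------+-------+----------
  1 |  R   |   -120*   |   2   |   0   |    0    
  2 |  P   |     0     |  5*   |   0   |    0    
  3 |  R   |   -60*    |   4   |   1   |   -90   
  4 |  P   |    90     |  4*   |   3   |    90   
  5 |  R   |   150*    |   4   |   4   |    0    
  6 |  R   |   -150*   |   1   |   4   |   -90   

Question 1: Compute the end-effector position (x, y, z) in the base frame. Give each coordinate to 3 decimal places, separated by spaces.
after link 1: o_1 = (0.0000, 0.0000, 2.0000)
after link 2: o_2 = (0.0000, 0.0000, 7.0000)
after link 3: o_3 = (-1.0000, -0.0000, 11.0000)
after link 4: o_4 = (-1.0000, -4.0000, 8.0000)
after link 5: o_5 = (-5.0000, -6.0000, 11.4641)
after link 6: o_6 = (-6.0000, -6.0000, 7.4641)

-6.000 -6.000 7.464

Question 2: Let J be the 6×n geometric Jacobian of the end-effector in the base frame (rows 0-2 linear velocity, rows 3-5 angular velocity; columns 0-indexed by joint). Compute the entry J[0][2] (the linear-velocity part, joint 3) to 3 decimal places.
6.000

axis z_2 = (0.0000,0.0000,1.0000); lever o_n−o_2 = (-6.0000,-6.0000,0.4641)
cross product → J_v[:, 2] = (6.0000,-6.0000,0.0000)
J_ω[:, 2] = z_2
entry J[0][2] = 6.0000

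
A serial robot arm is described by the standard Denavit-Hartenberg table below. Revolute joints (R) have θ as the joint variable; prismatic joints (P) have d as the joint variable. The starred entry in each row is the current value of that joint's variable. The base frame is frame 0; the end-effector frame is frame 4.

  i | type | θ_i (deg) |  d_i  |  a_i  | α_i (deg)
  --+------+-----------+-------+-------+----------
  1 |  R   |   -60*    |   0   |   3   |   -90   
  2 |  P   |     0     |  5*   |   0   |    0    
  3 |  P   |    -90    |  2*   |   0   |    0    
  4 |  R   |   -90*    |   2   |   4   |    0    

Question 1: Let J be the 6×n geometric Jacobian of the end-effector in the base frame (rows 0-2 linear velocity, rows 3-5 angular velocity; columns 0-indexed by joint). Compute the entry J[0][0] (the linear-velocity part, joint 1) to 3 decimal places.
axis z_0 = ẑ; lever o_n−o_0 = (7.2942,5.3660,0.0000)
cross product → J_v[:, 0] = (-5.3660,7.2942,0.0000)
J_ω[:, 0] = z_0
entry J[0][0] = -5.3660

-5.366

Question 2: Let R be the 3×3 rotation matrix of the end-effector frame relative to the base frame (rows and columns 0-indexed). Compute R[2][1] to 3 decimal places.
1.000

End-effector y-axis (col 1 of R) = (0.0000,-0.0000,1.0000)
R[2][1] = 1.0000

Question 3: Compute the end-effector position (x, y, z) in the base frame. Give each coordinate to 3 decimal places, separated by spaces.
after link 1: o_1 = (1.5000, -2.5981, 0.0000)
after link 2: o_2 = (5.8301, -0.0981, 0.0000)
after link 3: o_3 = (7.5622, 0.9019, 0.0000)
after link 4: o_4 = (7.2942, 5.3660, 0.0000)

7.294 5.366 0.000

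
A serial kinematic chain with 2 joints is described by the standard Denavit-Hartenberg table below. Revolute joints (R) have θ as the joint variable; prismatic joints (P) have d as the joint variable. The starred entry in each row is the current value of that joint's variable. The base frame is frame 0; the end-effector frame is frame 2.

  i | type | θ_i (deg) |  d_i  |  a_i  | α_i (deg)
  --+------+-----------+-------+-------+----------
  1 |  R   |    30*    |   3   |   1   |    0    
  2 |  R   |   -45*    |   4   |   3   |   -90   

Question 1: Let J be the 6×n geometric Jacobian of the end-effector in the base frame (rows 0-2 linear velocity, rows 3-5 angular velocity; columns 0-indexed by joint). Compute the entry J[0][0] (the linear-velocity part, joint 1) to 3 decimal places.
axis z_0 = ẑ; lever o_n−o_0 = (3.7638,-0.2765,7.0000)
cross product → J_v[:, 0] = (0.2765,3.7638,-0.0000)
J_ω[:, 0] = z_0
entry J[0][0] = 0.2765

0.276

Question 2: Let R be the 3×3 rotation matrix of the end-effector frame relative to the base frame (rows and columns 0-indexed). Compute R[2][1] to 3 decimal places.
End-effector y-axis (col 1 of R) = (0.0000,0.0000,-1.0000)
R[2][1] = -1.0000

-1.000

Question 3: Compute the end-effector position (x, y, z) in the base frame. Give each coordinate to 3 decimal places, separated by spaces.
3.764 -0.276 7.000

after link 1: o_1 = (0.8660, 0.5000, 3.0000)
after link 2: o_2 = (3.7638, -0.2765, 7.0000)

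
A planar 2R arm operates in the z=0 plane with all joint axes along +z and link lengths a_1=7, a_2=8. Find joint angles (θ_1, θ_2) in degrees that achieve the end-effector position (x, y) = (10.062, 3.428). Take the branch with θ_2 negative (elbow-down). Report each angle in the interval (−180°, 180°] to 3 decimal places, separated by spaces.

67.629 -90.003

cos θ_2 = (112.9950−7²−8²)/(2·7·8) = -0.0000; θ_2 = -90.0025° (elbow-down)
β = atan2(3.4280,10.0620) = 18.8133°; ψ = atan2(-8.0000,6.9996) = -48.8155°
θ_1 = β − ψ = 67.6289°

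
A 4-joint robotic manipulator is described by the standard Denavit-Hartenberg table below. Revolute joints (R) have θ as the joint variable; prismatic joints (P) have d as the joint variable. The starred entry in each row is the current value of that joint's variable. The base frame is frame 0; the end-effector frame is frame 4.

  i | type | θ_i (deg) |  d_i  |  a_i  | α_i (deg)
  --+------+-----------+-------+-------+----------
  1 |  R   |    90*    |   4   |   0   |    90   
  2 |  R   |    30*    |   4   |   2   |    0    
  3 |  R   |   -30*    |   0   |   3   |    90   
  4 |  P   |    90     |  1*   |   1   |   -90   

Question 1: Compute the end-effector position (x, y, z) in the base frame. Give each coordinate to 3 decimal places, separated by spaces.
5.000 4.732 4.000

after link 1: o_1 = (0.0000, 0.0000, 4.0000)
after link 2: o_2 = (4.0000, 1.7321, 5.0000)
after link 3: o_3 = (4.0000, 4.7321, 5.0000)
after link 4: o_4 = (5.0000, 4.7321, 4.0000)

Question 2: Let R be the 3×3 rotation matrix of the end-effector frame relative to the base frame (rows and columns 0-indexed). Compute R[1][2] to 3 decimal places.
-1.000

End-effector z-axis (col 2 of R) = (0.0000,-1.0000,-0.0000)
R[1][2] = -1.0000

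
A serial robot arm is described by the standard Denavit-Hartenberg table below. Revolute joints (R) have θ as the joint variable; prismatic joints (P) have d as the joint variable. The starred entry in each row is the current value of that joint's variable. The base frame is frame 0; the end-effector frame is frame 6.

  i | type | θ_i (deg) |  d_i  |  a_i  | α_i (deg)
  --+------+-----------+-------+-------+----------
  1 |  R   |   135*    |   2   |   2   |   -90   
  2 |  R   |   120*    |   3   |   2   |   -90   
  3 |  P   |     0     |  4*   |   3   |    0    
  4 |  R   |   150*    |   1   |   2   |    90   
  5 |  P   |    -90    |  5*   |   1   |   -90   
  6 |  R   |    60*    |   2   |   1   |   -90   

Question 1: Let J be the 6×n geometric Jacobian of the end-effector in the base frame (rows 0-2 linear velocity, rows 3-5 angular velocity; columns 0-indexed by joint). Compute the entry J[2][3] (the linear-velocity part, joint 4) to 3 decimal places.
4.833

axis z_3 = (0.6124,-0.6124,0.5000); lever o_n−o_3 = (3.1456,4.7459,0.9599)
cross product → J_v[:, 3] = (-2.9608,0.9850,4.8325)
J_ω[:, 3] = z_3
entry J[2][3] = 4.8325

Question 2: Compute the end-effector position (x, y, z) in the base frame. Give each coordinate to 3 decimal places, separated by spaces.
3.827 -0.178 0.630

after link 1: o_1 = (-1.4142, 1.4142, 2.0000)
after link 2: o_2 = (-2.8284, -1.4142, 0.2679)
after link 3: o_3 = (0.6817, -4.9244, -0.3301)
after link 4: o_4 = (1.3888, -4.2173, 1.6699)
after link 5: o_5 = (4.7222, -1.4269, -0.9952)
after link 6: o_6 = (3.8273, -0.1785, 0.6298)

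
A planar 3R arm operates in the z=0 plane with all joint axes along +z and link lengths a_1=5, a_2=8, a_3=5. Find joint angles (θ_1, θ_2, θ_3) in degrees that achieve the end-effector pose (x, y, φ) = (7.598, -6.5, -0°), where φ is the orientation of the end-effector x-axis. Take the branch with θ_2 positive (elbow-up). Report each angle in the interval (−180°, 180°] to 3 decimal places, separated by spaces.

-150.001 120.000 30.001

wrist centre = target − a_3·(cos φ, sin φ) = (2.5980, -6.5000)
cos θ_2 = (48.9996−5²−8²)/(2·5·8) = -0.5000; θ_2 = 120.0003° (elbow-up)
β = atan2(-6.5000,2.5980) = -68.2138°; ψ = atan2(6.9282,1.0000) = 81.7871°
θ_1 = β − ψ = -150.0009°
θ_3 = φ − θ_1 − θ_2 = 30.0005° (wrapped to (-180°,180°])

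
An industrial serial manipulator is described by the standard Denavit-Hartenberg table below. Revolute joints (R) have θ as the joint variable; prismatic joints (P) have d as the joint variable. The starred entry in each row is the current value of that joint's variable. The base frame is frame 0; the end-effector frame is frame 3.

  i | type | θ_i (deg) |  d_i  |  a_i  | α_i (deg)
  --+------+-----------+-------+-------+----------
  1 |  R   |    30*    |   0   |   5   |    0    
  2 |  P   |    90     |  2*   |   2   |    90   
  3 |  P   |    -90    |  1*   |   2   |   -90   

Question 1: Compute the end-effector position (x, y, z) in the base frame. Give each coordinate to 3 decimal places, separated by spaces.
4.196 4.732 0.000

after link 1: o_1 = (4.3301, 2.5000, 0.0000)
after link 2: o_2 = (3.3301, 4.2321, 2.0000)
after link 3: o_3 = (4.1962, 4.7321, 0.0000)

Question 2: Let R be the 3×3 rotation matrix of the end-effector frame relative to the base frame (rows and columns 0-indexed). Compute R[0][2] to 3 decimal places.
-0.500

End-effector z-axis (col 2 of R) = (-0.5000,0.8660,0.0000)
R[0][2] = -0.5000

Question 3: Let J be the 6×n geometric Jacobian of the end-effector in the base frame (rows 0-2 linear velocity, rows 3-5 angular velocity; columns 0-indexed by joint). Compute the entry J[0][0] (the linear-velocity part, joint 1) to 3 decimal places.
-4.732

axis z_0 = ẑ; lever o_n−o_0 = (4.1962,4.7321,0.0000)
cross product → J_v[:, 0] = (-4.7321,4.1962,0.0000)
J_ω[:, 0] = z_0
entry J[0][0] = -4.7321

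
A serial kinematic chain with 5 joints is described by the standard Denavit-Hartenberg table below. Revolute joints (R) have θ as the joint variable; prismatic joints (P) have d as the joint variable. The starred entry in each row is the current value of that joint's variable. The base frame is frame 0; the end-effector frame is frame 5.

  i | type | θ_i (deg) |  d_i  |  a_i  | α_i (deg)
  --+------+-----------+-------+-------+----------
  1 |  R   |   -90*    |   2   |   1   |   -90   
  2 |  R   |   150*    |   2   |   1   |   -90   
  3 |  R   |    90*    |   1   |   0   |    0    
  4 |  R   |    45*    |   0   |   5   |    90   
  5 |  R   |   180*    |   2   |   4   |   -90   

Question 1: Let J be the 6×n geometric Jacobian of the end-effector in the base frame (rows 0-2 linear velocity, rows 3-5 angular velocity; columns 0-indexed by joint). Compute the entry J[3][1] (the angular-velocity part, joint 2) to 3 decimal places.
axis z_1 = (1.0000,0.0000,0.0000); lever o_n−o_1 = (-0.1213,1.9784,0.0125)
cross product → J_v[:, 1] = (-0.0000,-0.0125,1.9784)
J_ω[:, 1] = z_1
entry J[3][1] = 1.0000

1.000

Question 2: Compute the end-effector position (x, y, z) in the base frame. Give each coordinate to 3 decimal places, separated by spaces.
after link 1: o_1 = (0.0000, -1.0000, 2.0000)
after link 2: o_2 = (2.0000, -0.1340, 1.5000)
after link 3: o_3 = (2.0000, 0.3660, 2.3660)
after link 4: o_4 = (-1.5355, -2.6958, 4.1338)
after link 5: o_5 = (-0.1213, 0.9784, 2.0125)

-0.121 0.978 2.012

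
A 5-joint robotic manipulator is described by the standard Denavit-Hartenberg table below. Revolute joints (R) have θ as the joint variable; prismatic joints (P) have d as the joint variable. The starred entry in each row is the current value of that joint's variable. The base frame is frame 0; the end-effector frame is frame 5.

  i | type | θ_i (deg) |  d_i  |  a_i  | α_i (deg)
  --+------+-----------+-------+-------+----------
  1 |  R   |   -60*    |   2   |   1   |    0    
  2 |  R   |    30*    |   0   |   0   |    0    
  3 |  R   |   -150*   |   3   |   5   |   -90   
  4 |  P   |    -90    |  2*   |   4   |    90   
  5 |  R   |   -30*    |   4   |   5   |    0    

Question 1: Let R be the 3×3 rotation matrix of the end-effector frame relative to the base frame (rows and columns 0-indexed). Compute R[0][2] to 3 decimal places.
1.000

End-effector z-axis (col 2 of R) = (1.0000,-0.0000,0.0000)
R[0][2] = 1.0000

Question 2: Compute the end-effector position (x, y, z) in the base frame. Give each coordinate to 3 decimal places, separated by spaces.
after link 1: o_1 = (0.5000, -0.8660, 2.0000)
after link 2: o_2 = (0.5000, -0.8660, 2.0000)
after link 3: o_3 = (-4.5000, -0.8660, 5.0000)
after link 4: o_4 = (-4.5000, -2.8660, 9.0000)
after link 5: o_5 = (-0.5000, -0.3660, 13.3301)

-0.500 -0.366 13.330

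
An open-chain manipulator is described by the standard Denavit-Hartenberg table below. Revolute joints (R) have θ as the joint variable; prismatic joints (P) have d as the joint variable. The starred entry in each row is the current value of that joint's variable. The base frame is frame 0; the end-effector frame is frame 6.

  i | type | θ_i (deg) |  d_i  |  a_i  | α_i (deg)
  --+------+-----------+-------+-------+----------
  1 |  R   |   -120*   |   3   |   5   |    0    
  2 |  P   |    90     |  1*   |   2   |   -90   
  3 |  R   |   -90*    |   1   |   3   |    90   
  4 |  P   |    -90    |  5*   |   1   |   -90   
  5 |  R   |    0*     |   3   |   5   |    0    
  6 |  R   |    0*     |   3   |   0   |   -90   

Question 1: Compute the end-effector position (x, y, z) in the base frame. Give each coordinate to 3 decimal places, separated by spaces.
-7.598 -7.160 13.000

after link 1: o_1 = (-2.5000, -4.3301, 3.0000)
after link 2: o_2 = (-0.7679, -5.3301, 4.0000)
after link 3: o_3 = (-0.2679, -4.4641, 7.0000)
after link 4: o_4 = (-5.0981, -2.8301, 7.0000)
after link 5: o_5 = (-7.5981, -7.1603, 10.0000)
after link 6: o_6 = (-7.5981, -7.1603, 13.0000)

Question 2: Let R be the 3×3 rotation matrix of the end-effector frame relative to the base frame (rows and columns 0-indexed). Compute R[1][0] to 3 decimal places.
End-effector x-axis (col 0 of R) = (-0.5000,-0.8660,0.0000)
R[1][0] = -0.8660

-0.866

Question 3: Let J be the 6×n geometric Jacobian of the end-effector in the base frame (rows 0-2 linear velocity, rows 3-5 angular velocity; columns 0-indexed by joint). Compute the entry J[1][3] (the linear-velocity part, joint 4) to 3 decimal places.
0.500

prismatic axis z_3 = (-0.8660,0.5000,0.0000)
J_v[:, 3] = z_3; J_ω[:, 3] = (0,0,0)
entry J[1][3] = 0.5000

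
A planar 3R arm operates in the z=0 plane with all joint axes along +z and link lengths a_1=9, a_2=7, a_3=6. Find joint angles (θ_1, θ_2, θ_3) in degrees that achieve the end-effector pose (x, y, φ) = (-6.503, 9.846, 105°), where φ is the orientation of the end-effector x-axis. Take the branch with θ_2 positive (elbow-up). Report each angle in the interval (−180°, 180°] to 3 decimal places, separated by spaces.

90.001 134.997 -119.998

wrist centre = target − a_3·(cos φ, sin φ) = (-4.9501, 4.0504)
cos θ_2 = (40.9095−9²−7²)/(2·9·7) = -0.7071; θ_2 = 134.9968° (elbow-up)
β = atan2(4.0504,-4.9501) = 140.7080°; ψ = atan2(4.9500,4.0505) = 50.7071°
θ_1 = β − ψ = 90.0009°
θ_3 = φ − θ_1 − θ_2 = -119.9978° (wrapped to (-180°,180°])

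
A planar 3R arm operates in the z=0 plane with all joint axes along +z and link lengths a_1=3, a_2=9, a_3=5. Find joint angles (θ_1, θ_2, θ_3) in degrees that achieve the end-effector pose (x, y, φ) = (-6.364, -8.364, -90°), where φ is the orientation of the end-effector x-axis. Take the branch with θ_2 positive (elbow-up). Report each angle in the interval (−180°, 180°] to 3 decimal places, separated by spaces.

90.001 134.999 45.000

wrist centre = target − a_3·(cos φ, sin φ) = (-6.3640, -3.3640)
cos θ_2 = (51.8170−3²−9²)/(2·3·9) = -0.7071; θ_2 = 134.9989° (elbow-up)
β = atan2(-3.3640,-6.3640) = -152.1391°; ψ = atan2(6.3641,-3.3638) = 117.8594°
θ_1 = β − ψ = -269.9985°
θ_3 = φ − θ_1 − θ_2 = 44.9996° (wrapped to (-180°,180°])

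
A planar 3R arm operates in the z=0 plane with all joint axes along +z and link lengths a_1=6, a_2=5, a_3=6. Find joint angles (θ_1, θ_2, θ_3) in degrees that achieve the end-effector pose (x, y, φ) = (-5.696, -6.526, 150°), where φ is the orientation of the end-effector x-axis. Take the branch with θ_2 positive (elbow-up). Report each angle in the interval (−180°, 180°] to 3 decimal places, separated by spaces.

wrist centre = target − a_3·(cos φ, sin φ) = (-0.4998, -9.5260)
cos θ_2 = (90.9945−6²−5²)/(2·6·5) = 0.4999; θ_2 = 60.0060° (elbow-up)
β = atan2(-9.5260,-0.4998) = -93.0037°; ψ = atan2(4.3304,8.4995) = 26.9982°
θ_1 = β − ψ = -120.0018°
θ_3 = φ − θ_1 − θ_2 = -150.0042° (wrapped to (-180°,180°])

-120.002 60.006 -150.004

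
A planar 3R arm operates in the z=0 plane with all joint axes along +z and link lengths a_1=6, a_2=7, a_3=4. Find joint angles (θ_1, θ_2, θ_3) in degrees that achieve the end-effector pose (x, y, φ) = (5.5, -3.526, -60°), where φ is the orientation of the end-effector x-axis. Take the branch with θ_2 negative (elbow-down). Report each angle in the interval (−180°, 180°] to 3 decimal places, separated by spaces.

wrist centre = target − a_3·(cos φ, sin φ) = (3.5000, -0.0619)
cos θ_2 = (12.2538−6²−7²)/(2·6·7) = -0.8660; θ_2 = -150.0000° (elbow-down)
β = atan2(-0.0619,3.5000) = -1.0132°; ψ = atan2(-3.5000,-0.0622) = -91.0178°
θ_1 = β − ψ = 90.0046°
θ_3 = φ − θ_1 − θ_2 = -0.0046° (wrapped to (-180°,180°])

90.005 -150.000 -0.005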